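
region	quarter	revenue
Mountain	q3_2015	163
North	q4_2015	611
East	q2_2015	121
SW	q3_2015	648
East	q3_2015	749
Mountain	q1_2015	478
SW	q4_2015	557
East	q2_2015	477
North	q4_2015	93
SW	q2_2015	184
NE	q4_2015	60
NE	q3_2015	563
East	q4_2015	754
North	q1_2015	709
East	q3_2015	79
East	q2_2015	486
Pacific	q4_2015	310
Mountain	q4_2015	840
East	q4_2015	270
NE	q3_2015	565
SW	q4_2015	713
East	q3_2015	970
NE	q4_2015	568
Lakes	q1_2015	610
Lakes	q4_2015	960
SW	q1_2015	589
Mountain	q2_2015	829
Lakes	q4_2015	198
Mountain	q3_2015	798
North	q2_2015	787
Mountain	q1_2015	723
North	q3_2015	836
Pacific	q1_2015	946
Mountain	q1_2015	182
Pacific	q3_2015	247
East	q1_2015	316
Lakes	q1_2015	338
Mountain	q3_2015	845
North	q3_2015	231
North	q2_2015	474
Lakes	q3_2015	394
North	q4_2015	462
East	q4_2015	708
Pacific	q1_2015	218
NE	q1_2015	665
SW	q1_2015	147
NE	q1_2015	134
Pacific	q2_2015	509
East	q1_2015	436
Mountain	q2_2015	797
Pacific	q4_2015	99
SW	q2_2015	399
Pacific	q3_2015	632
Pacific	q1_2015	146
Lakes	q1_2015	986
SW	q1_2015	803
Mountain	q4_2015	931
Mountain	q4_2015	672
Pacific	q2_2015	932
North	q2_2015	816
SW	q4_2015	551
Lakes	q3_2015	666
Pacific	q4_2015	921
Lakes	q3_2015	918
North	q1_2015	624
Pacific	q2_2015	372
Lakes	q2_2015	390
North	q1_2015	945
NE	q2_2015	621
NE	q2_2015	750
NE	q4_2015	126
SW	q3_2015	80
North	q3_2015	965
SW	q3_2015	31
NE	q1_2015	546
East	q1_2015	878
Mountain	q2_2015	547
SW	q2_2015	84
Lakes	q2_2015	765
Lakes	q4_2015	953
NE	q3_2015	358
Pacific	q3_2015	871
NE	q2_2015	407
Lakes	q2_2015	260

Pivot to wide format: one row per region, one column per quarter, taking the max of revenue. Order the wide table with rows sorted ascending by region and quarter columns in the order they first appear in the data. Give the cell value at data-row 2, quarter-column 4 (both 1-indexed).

986

With rows sorted ascending by region, row 2 is region=Lakes. quarter columns in first-appearance order: q3_2015, q4_2015, q2_2015, q1_2015; column 4 is q1_2015.
Long rows with region=Lakes, quarter=q1_2015: max(610, 338, 986) = 986.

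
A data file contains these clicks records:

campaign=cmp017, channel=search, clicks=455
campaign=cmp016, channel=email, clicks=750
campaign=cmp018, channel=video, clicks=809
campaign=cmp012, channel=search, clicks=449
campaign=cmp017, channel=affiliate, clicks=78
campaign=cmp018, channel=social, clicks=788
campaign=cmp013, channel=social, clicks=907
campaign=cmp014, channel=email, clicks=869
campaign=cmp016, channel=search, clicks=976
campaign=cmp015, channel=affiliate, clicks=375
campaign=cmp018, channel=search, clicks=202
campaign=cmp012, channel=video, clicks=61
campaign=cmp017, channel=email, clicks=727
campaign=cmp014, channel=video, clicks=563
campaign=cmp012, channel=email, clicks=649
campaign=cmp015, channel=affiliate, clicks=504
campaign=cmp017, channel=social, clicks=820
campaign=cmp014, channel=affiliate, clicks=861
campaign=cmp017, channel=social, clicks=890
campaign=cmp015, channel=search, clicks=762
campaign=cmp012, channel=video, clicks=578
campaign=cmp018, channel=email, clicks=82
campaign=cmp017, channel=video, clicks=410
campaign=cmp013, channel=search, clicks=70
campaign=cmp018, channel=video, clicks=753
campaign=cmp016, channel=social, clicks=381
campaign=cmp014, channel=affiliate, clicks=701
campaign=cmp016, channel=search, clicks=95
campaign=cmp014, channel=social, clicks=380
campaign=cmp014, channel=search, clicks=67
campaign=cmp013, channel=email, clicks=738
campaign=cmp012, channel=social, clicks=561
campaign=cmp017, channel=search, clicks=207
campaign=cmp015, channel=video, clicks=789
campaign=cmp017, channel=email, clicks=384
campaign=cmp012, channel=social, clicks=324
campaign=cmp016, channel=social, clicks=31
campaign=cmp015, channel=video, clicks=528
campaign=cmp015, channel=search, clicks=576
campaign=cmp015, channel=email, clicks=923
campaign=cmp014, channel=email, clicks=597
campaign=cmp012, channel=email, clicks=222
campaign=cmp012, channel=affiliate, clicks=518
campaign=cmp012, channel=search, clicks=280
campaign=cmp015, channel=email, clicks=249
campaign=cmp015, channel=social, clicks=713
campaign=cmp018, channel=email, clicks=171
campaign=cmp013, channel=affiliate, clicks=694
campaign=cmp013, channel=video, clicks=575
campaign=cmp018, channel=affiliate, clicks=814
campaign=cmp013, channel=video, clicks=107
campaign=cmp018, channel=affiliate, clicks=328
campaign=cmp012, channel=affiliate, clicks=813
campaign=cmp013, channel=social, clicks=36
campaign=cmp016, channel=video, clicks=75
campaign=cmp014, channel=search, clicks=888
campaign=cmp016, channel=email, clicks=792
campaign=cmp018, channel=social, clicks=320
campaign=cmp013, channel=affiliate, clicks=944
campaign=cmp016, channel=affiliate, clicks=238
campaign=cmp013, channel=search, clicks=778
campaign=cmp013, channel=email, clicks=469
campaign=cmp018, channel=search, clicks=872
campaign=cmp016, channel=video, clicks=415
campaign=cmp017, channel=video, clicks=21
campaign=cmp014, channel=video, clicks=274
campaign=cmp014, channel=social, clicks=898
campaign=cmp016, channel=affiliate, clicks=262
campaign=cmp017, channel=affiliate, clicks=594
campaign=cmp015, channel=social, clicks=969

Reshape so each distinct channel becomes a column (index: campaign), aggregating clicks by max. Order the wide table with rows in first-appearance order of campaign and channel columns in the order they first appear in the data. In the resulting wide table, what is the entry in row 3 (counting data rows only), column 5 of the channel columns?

With rows in first-appearance order of campaign, row 3 is campaign=cmp018. channel columns in first-appearance order: search, email, video, affiliate, social; column 5 is social.
Long rows with campaign=cmp018, channel=social: max(788, 320) = 788.

788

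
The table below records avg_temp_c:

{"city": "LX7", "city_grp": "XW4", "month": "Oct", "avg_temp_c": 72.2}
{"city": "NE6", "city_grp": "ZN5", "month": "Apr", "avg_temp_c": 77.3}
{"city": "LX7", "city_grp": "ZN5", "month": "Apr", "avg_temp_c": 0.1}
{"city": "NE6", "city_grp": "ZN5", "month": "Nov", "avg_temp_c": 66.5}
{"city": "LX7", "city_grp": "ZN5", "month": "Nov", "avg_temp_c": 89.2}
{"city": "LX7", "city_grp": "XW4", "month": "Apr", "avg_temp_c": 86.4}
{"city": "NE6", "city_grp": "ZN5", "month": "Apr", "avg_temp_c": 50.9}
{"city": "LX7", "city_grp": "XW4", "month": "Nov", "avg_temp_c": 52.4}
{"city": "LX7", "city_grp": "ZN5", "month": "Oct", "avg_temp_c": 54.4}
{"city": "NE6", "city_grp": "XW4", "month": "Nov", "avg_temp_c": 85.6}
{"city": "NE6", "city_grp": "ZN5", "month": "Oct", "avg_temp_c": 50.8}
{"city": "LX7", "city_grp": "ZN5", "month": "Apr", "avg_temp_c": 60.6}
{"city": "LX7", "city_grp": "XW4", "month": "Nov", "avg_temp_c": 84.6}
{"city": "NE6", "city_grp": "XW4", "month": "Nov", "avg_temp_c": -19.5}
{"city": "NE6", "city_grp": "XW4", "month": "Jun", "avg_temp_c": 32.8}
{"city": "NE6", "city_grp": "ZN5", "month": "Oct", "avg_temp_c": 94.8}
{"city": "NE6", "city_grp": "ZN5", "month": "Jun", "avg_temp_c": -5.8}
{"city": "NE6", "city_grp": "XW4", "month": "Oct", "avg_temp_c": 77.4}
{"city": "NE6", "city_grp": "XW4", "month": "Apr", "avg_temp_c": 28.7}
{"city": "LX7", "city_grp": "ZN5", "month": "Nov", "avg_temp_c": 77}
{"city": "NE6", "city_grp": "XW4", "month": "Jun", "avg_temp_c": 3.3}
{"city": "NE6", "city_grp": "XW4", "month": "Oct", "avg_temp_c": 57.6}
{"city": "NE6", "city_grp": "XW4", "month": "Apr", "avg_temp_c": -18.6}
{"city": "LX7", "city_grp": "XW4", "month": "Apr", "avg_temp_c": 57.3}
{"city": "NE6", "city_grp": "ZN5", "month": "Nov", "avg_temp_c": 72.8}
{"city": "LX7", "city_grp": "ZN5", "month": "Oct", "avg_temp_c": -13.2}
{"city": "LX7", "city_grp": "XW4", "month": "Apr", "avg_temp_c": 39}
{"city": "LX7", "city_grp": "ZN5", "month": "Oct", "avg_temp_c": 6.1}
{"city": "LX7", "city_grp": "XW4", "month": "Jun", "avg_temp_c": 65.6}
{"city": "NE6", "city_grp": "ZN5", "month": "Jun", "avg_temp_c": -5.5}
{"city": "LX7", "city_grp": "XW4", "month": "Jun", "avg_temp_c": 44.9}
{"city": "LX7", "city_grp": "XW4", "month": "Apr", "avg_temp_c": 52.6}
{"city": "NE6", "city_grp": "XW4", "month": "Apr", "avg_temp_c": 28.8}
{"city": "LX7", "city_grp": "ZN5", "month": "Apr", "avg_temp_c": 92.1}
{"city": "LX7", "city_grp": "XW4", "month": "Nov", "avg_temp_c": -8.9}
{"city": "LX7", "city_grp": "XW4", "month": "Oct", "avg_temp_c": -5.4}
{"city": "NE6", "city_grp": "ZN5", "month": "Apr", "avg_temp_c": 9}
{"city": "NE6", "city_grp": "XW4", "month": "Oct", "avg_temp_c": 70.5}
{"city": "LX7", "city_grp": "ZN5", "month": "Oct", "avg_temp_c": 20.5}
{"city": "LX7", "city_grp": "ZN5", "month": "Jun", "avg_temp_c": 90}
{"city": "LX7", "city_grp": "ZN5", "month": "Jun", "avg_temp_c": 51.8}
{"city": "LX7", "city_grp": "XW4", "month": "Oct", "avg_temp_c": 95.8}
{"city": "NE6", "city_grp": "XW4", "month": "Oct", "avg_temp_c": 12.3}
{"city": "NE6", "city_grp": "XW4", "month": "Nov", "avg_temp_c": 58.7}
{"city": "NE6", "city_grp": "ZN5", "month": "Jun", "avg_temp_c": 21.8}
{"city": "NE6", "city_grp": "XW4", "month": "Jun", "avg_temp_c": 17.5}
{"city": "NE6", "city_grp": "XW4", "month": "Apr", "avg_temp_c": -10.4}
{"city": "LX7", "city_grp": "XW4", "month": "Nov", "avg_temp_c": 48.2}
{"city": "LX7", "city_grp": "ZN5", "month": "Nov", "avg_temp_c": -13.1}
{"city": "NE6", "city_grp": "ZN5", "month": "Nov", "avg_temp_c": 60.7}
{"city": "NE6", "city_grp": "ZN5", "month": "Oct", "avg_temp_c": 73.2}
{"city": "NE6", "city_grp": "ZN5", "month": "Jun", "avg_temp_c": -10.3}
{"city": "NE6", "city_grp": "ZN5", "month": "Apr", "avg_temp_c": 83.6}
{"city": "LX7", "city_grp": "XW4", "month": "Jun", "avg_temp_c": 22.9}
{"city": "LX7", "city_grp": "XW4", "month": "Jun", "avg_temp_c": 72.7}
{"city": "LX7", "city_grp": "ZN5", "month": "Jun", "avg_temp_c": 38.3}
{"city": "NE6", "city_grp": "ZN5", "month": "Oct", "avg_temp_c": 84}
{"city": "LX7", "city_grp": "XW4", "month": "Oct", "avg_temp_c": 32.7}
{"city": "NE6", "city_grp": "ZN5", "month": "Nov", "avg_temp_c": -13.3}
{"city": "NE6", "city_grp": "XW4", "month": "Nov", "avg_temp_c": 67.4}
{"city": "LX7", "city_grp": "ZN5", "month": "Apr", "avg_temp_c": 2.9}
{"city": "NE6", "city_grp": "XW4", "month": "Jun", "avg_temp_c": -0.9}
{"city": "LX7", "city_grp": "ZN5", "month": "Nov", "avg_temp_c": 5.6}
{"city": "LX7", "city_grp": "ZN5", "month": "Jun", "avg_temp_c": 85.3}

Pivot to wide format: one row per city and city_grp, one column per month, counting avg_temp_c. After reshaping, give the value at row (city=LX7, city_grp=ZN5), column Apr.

Rows with city=LX7, city_grp=ZN5 and month=Apr: avg_temp_c values are 0.1, 60.6, 92.1, 2.9.
4 rows match — count = 4.

4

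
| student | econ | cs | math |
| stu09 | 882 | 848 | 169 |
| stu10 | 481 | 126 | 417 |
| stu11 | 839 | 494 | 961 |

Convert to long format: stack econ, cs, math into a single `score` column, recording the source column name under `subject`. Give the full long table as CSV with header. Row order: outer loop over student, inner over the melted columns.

student,subject,score
stu09,econ,882
stu09,cs,848
stu09,math,169
stu10,econ,481
stu10,cs,126
stu10,math,417
stu11,econ,839
stu11,cs,494
stu11,math,961

Each (student, column) pair becomes one row: 3 × 3 = 9 rows.
For example, (stu09, econ) → score=882.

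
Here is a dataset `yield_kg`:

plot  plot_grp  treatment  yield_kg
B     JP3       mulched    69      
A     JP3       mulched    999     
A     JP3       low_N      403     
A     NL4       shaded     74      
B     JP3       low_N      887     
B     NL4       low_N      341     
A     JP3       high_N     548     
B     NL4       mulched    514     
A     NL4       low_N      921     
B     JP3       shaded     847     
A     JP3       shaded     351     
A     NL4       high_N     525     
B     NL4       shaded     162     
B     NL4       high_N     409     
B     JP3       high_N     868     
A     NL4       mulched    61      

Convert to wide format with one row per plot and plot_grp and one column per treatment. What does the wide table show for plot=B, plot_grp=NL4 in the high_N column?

Wide layout: rows indexed by plot and plot_grp, columns are the 4 distinct treatment values (mulched, low_N, shaded, high_N).
Cell (plot=B, plot_grp=NL4, treatment=high_N) draws from the long row where plot=B, plot_grp=NL4 and treatment=high_N, which has yield_kg=409.

409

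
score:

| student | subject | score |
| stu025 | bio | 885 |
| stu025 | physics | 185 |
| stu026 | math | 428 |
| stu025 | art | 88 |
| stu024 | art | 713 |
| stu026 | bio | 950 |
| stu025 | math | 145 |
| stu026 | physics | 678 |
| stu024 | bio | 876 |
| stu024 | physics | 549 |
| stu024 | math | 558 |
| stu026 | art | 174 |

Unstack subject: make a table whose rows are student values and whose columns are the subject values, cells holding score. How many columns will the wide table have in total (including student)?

1 column for student plus 4 distinct subject values → 5 columns.

5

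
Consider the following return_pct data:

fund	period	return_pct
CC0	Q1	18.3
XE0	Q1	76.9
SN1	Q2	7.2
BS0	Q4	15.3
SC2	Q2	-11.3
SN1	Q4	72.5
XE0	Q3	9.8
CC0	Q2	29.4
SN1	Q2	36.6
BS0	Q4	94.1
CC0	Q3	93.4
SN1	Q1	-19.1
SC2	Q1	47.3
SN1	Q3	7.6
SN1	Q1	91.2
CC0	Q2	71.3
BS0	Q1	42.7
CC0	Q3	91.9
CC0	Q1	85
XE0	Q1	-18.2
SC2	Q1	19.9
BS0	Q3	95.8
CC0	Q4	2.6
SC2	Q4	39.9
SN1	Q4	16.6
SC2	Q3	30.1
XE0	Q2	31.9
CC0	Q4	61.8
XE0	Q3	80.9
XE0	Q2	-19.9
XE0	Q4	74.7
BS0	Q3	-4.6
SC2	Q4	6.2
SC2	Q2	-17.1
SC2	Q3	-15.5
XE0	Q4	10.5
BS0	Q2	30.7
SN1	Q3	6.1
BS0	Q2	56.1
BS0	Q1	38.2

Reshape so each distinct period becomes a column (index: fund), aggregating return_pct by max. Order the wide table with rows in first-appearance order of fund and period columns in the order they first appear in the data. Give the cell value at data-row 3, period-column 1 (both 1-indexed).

91.2

With rows in first-appearance order of fund, row 3 is fund=SN1. period columns in first-appearance order: Q1, Q2, Q4, Q3; column 1 is Q1.
Long rows with fund=SN1, period=Q1: max(-19.1, 91.2) = 91.2.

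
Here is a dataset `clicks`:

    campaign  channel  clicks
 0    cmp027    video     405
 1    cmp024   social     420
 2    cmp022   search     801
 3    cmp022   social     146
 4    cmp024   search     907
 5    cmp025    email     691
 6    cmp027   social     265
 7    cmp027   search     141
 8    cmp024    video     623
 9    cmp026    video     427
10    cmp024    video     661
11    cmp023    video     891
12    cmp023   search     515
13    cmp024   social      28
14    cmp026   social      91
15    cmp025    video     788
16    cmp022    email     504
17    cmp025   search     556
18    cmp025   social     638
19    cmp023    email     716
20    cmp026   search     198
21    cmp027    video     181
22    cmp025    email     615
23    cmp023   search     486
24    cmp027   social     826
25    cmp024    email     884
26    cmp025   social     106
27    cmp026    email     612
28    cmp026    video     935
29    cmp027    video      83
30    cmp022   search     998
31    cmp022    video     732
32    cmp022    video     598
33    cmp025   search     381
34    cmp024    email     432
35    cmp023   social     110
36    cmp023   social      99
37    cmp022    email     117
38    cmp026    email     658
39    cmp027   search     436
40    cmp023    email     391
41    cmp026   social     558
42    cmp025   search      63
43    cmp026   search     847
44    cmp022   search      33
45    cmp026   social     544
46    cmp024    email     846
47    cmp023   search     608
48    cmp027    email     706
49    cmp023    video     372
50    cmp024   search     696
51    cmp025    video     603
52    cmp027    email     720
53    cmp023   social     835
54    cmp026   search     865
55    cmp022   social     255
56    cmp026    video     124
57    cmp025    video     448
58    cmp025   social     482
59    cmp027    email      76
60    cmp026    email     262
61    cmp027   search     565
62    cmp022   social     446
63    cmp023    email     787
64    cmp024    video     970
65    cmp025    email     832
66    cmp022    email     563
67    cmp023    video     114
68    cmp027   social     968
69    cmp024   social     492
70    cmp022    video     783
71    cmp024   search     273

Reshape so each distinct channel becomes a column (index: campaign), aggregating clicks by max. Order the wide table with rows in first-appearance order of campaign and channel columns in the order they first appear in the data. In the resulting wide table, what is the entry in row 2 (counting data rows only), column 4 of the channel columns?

With rows in first-appearance order of campaign, row 2 is campaign=cmp024. channel columns in first-appearance order: video, social, search, email; column 4 is email.
Long rows with campaign=cmp024, channel=email: max(884, 432, 846) = 884.

884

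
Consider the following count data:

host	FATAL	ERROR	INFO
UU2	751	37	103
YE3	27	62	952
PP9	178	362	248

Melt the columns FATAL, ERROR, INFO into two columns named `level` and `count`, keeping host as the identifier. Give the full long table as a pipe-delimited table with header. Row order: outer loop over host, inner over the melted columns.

| host | level | count |
| UU2 | FATAL | 751 |
| UU2 | ERROR | 37 |
| UU2 | INFO | 103 |
| YE3 | FATAL | 27 |
| YE3 | ERROR | 62 |
| YE3 | INFO | 952 |
| PP9 | FATAL | 178 |
| PP9 | ERROR | 362 |
| PP9 | INFO | 248 |

Each (host, column) pair becomes one row: 3 × 3 = 9 rows.
For example, (UU2, FATAL) → count=751.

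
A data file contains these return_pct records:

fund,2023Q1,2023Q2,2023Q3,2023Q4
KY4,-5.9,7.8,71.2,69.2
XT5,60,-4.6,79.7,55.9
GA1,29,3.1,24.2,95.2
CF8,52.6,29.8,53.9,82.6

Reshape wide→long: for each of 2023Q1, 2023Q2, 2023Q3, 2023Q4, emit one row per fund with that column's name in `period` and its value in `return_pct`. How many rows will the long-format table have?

16

4 fund values × 4 melted columns = 16 rows.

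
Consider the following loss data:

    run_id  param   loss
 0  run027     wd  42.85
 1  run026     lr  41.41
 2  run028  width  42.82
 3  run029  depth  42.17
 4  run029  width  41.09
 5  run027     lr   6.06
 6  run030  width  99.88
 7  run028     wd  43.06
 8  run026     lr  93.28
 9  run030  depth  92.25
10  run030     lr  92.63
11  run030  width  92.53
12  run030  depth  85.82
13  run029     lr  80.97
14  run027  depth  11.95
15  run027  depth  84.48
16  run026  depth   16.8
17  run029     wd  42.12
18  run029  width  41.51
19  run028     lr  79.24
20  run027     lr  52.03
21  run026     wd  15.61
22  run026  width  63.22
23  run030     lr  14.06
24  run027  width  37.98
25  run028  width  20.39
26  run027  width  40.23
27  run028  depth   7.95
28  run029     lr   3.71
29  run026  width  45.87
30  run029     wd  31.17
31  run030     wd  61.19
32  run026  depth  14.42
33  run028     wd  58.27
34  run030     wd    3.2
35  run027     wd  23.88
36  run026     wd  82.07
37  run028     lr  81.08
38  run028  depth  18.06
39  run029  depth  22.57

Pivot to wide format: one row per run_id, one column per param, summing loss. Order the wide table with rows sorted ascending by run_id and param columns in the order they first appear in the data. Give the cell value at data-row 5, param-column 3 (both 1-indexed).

With rows sorted ascending by run_id, row 5 is run_id=run030. param columns in first-appearance order: wd, lr, width, depth; column 3 is width.
Long rows with run_id=run030, param=width: 99.88 + 92.53 = 192.41.

192.41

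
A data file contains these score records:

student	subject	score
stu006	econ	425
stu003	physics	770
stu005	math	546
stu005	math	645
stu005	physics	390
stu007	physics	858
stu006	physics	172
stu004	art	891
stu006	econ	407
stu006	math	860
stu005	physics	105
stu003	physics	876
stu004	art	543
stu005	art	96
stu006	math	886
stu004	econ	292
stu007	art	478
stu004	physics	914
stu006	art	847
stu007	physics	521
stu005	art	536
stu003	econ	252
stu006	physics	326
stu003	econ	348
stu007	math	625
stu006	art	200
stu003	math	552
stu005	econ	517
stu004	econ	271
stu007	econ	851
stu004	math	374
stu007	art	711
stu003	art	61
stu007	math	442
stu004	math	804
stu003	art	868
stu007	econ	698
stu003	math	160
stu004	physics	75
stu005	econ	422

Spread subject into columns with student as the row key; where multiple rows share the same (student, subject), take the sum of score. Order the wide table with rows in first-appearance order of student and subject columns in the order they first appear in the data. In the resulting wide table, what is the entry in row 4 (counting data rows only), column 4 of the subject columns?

With rows in first-appearance order of student, row 4 is student=stu007. subject columns in first-appearance order: econ, physics, math, art; column 4 is art.
Long rows with student=stu007, subject=art: 478 + 711 = 1189.

1189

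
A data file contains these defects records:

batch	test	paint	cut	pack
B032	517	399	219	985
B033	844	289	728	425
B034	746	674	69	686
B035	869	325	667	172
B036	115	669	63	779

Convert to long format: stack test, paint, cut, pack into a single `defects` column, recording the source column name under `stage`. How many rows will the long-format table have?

5 batch values × 4 melted columns = 20 rows.

20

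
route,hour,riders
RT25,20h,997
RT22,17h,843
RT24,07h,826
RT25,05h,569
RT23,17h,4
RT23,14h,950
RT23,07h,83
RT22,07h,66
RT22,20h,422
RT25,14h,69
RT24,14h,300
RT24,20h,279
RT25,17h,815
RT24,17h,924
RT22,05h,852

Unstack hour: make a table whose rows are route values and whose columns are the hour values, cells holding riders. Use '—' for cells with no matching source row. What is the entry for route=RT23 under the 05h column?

—

No long-format row has route=RT23 and hour=05h, so the cell is —.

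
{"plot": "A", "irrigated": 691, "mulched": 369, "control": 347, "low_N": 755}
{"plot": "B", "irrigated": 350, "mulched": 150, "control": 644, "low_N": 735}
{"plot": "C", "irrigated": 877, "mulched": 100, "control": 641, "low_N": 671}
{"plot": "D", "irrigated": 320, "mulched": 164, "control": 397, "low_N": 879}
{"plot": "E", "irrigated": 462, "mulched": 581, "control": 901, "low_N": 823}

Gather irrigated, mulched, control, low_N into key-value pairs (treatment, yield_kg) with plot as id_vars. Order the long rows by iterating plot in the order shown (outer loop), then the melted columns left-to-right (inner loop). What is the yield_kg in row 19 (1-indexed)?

20 rows total (5 × 4). Row 19: index ⌊(19-1)/4⌋ = 4 into plot → E; (19-1) mod 4 = 2 into the melted columns → control.
So row 19 is (E, control, 901); yield_kg = 901.

901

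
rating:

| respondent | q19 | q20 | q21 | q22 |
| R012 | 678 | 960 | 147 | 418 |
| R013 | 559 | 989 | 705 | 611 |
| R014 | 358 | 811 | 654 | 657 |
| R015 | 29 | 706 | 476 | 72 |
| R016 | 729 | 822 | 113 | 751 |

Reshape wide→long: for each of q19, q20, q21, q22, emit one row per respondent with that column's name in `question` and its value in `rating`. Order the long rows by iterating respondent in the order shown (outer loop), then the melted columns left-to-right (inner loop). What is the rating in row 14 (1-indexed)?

20 rows total (5 × 4). Row 14: index ⌊(14-1)/4⌋ = 3 into respondent → R015; (14-1) mod 4 = 1 into the melted columns → q20.
So row 14 is (R015, q20, 706); rating = 706.

706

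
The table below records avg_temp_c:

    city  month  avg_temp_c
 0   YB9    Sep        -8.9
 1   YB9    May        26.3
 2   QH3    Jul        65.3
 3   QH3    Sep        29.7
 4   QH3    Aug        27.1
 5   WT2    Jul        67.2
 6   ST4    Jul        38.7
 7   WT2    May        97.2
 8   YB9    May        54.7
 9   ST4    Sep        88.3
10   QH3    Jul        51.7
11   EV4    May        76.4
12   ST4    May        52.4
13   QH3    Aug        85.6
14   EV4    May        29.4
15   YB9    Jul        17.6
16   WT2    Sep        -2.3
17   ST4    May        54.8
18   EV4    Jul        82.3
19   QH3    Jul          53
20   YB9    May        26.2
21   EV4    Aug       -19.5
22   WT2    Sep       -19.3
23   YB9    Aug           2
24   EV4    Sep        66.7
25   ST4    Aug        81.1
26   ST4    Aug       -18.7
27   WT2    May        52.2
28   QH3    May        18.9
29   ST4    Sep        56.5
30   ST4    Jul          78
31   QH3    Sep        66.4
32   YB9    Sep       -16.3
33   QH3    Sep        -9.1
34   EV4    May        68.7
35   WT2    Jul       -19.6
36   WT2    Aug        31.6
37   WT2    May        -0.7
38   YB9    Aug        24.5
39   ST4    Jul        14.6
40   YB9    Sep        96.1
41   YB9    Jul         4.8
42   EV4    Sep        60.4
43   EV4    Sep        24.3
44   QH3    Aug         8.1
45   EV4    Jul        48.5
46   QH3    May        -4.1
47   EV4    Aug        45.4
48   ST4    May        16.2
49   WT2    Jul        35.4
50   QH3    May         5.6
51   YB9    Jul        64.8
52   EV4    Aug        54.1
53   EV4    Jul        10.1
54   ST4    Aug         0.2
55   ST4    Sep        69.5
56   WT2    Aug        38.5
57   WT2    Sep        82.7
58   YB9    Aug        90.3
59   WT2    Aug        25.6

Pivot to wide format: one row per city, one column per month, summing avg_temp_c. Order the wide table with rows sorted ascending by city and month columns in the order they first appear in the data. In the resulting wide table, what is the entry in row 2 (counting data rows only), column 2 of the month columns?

20.4

With rows sorted ascending by city, row 2 is city=QH3. month columns in first-appearance order: Sep, May, Jul, Aug; column 2 is May.
Long rows with city=QH3, month=May: 18.9 + -4.1 + 5.6 = 20.4.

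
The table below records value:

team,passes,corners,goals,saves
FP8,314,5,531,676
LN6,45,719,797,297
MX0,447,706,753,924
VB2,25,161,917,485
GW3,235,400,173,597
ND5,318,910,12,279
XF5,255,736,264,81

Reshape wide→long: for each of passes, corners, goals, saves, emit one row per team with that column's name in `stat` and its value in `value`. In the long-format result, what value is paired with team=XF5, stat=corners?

736

Unpivoting turns each (team, wide-column) pair into one long row.
The wide cell at row XF5, column corners holds 736, so the long row (XF5, corners) has value=736.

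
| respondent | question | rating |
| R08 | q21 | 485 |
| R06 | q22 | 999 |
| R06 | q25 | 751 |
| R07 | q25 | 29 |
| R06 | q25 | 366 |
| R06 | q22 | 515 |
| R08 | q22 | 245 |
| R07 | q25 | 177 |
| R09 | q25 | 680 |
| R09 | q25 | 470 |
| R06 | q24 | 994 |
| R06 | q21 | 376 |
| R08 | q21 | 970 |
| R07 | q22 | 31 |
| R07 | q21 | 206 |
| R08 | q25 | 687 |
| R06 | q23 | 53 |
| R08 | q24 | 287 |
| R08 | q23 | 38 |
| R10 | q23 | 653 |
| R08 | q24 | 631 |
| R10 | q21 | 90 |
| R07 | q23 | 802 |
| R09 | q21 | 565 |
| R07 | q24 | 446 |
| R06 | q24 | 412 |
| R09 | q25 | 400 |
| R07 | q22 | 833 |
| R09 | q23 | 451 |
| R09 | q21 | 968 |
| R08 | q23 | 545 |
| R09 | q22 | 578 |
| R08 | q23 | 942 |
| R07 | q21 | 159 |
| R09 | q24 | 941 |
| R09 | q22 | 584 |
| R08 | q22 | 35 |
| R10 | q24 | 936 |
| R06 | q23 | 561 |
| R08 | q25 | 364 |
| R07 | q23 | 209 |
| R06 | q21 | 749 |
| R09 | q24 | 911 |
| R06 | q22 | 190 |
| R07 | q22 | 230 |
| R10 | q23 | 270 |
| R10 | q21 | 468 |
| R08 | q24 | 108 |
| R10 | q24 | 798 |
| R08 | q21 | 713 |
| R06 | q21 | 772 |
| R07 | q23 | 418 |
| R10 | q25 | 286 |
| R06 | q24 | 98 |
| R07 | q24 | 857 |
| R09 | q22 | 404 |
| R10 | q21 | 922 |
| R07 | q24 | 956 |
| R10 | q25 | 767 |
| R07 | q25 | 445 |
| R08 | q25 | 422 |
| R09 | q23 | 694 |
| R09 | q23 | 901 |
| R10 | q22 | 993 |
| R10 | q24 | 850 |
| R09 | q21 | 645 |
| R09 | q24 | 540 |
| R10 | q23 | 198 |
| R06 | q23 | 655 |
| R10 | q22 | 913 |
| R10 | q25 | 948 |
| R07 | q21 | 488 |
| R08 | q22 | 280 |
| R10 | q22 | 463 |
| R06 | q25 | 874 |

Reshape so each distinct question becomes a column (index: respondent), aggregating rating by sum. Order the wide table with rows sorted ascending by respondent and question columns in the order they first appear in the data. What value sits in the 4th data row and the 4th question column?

2392

With rows sorted ascending by respondent, row 4 is respondent=R09. question columns in first-appearance order: q21, q22, q25, q24, q23; column 4 is q24.
Long rows with respondent=R09, question=q24: 941 + 911 + 540 = 2392.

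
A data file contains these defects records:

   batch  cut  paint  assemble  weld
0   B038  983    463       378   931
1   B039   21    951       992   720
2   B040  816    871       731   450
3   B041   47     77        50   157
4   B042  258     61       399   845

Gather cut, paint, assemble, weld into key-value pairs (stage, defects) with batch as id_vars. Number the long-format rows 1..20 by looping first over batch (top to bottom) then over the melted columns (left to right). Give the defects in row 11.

20 rows total (5 × 4). Row 11: index ⌊(11-1)/4⌋ = 2 into batch → B040; (11-1) mod 4 = 2 into the melted columns → assemble.
So row 11 is (B040, assemble, 731); defects = 731.

731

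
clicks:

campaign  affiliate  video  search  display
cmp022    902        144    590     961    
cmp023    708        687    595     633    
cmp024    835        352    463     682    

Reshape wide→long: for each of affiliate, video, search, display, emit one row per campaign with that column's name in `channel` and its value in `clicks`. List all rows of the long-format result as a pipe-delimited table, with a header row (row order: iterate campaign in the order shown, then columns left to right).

| campaign | channel | clicks |
| cmp022 | affiliate | 902 |
| cmp022 | video | 144 |
| cmp022 | search | 590 |
| cmp022 | display | 961 |
| cmp023 | affiliate | 708 |
| cmp023 | video | 687 |
| cmp023 | search | 595 |
| cmp023 | display | 633 |
| cmp024 | affiliate | 835 |
| cmp024 | video | 352 |
| cmp024 | search | 463 |
| cmp024 | display | 682 |

Each (campaign, column) pair becomes one row: 3 × 4 = 12 rows.
For example, (cmp022, affiliate) → clicks=902.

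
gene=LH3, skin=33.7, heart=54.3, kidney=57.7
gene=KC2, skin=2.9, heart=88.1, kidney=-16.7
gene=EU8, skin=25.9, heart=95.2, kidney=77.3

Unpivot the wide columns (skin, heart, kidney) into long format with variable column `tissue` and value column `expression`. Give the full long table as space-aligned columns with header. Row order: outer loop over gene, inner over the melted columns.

Each (gene, column) pair becomes one row: 3 × 3 = 9 rows.
For example, (LH3, skin) → expression=33.7.

gene  tissue  expression
LH3   skin    33.7      
LH3   heart   54.3      
LH3   kidney  57.7      
KC2   skin    2.9       
KC2   heart   88.1      
KC2   kidney  -16.7     
EU8   skin    25.9      
EU8   heart   95.2      
EU8   kidney  77.3      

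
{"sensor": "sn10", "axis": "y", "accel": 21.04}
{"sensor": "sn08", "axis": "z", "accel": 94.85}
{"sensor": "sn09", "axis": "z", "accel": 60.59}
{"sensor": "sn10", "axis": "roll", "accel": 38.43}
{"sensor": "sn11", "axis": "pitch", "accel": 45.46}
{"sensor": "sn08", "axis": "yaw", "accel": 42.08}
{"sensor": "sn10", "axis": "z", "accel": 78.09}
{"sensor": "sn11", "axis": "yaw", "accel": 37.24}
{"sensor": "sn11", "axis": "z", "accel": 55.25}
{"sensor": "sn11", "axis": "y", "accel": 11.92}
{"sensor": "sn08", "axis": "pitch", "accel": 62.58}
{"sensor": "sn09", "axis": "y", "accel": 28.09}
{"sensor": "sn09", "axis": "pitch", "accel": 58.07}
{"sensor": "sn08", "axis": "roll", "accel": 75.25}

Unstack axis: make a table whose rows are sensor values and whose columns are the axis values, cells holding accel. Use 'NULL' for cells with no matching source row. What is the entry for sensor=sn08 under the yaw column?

42.08

The long row with sensor=sn08, axis=yaw has accel=42.08.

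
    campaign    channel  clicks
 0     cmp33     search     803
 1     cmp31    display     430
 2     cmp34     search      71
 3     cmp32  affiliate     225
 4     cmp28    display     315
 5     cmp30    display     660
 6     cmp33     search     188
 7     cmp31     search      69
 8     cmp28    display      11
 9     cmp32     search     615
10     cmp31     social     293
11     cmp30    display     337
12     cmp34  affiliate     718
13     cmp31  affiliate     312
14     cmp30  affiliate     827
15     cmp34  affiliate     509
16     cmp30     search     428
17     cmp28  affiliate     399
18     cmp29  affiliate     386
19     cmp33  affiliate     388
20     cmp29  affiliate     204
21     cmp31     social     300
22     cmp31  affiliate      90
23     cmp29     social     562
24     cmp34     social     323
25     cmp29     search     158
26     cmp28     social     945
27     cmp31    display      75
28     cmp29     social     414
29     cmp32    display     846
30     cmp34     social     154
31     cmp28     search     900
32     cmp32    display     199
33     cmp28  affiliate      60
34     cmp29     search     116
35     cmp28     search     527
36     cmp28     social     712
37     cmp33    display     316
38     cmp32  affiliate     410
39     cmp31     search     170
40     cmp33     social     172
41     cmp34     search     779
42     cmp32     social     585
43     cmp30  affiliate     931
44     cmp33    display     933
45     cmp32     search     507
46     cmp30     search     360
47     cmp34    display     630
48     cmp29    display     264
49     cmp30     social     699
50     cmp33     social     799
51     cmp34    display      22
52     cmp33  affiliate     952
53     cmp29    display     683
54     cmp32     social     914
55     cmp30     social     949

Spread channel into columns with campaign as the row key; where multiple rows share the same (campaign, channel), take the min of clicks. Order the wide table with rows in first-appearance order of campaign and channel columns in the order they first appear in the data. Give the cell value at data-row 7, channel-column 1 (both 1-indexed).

116

With rows in first-appearance order of campaign, row 7 is campaign=cmp29. channel columns in first-appearance order: search, display, affiliate, social; column 1 is search.
Long rows with campaign=cmp29, channel=search: min(158, 116) = 116.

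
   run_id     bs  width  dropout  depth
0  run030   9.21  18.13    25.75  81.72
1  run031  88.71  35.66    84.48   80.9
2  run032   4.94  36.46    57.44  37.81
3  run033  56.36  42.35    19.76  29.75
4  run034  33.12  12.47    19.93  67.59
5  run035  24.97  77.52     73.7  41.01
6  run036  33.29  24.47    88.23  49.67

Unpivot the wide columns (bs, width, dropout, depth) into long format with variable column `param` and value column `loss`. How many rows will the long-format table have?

28

7 run_id values × 4 melted columns = 28 rows.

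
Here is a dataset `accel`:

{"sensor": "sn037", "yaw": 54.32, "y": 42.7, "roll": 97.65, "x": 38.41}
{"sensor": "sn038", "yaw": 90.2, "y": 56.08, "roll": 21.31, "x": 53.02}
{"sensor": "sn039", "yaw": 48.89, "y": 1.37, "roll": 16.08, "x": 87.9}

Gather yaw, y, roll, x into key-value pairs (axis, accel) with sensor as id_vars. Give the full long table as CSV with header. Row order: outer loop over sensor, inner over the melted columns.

sensor,axis,accel
sn037,yaw,54.32
sn037,y,42.7
sn037,roll,97.65
sn037,x,38.41
sn038,yaw,90.2
sn038,y,56.08
sn038,roll,21.31
sn038,x,53.02
sn039,yaw,48.89
sn039,y,1.37
sn039,roll,16.08
sn039,x,87.9

Each (sensor, column) pair becomes one row: 3 × 4 = 12 rows.
For example, (sn037, yaw) → accel=54.32.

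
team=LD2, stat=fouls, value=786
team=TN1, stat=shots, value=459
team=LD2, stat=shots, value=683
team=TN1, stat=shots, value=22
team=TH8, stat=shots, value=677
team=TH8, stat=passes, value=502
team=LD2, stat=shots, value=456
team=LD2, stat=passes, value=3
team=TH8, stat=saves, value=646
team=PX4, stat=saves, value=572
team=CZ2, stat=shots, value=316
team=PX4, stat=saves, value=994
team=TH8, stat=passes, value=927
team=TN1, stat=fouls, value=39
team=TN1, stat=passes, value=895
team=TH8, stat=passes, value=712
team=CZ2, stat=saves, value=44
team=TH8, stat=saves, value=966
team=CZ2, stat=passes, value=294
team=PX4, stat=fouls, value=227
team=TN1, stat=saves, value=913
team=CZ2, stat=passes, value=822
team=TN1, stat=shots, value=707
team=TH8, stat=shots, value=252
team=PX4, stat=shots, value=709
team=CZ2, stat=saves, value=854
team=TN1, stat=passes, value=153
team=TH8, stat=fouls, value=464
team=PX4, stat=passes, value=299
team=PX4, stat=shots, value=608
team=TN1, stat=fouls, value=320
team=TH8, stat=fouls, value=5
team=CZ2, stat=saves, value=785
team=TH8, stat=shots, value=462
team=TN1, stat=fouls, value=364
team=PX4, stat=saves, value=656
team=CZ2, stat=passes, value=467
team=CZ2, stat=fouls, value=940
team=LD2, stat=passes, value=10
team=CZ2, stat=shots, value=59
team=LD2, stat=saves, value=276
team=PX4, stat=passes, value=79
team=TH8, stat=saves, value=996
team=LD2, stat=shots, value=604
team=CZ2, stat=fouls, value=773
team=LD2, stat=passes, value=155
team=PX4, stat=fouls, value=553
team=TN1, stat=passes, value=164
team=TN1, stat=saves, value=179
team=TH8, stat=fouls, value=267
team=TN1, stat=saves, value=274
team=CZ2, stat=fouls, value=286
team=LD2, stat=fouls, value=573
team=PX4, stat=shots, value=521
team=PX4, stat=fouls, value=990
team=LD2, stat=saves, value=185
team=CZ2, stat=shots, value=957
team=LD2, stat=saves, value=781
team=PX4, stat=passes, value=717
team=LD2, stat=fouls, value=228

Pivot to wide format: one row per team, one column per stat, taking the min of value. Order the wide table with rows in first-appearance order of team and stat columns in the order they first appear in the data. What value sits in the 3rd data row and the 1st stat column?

With rows in first-appearance order of team, row 3 is team=TH8. stat columns in first-appearance order: fouls, shots, passes, saves; column 1 is fouls.
Long rows with team=TH8, stat=fouls: min(464, 5, 267) = 5.

5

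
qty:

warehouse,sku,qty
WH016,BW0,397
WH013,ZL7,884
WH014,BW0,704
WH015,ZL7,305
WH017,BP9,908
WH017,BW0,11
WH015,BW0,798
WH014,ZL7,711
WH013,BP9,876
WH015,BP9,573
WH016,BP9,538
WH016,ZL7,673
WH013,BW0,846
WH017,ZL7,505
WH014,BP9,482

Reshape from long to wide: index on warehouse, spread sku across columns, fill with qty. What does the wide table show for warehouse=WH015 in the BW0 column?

798

Wide layout: rows indexed by warehouse, columns are the 3 distinct sku values (BW0, ZL7, BP9).
Cell (warehouse=WH015, sku=BW0) draws from the long row where warehouse=WH015 and sku=BW0, which has qty=798.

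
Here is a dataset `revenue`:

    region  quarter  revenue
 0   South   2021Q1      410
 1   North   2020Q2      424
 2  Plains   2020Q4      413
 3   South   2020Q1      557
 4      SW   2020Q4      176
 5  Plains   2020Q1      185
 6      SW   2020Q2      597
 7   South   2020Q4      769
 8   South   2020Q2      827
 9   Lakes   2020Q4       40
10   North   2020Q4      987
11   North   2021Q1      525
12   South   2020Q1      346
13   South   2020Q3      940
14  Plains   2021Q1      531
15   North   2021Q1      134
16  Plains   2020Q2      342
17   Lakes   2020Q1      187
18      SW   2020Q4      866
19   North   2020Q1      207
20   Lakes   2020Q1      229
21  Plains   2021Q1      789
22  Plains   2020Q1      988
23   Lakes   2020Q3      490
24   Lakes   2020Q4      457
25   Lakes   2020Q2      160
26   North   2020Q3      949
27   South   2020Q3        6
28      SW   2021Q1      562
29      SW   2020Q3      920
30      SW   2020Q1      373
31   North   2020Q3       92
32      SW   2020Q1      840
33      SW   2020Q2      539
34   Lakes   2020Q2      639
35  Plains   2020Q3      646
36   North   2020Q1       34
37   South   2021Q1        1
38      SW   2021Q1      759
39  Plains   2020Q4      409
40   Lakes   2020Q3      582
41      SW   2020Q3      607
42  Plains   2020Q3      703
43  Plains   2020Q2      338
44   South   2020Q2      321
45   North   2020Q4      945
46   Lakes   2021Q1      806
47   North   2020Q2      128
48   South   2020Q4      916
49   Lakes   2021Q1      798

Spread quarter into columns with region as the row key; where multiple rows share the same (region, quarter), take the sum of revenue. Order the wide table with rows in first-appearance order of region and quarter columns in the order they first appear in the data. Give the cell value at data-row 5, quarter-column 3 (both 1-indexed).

With rows in first-appearance order of region, row 5 is region=Lakes. quarter columns in first-appearance order: 2021Q1, 2020Q2, 2020Q4, 2020Q1, 2020Q3; column 3 is 2020Q4.
Long rows with region=Lakes, quarter=2020Q4: 40 + 457 = 497.

497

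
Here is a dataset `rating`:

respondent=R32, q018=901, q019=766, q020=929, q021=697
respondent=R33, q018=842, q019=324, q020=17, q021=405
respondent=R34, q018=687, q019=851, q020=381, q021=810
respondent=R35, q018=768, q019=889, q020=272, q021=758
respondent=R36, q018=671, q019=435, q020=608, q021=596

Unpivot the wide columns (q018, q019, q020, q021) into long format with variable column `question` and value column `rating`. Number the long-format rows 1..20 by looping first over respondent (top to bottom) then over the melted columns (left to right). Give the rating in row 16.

758

20 rows total (5 × 4). Row 16: index ⌊(16-1)/4⌋ = 3 into respondent → R35; (16-1) mod 4 = 3 into the melted columns → q021.
So row 16 is (R35, q021, 758); rating = 758.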